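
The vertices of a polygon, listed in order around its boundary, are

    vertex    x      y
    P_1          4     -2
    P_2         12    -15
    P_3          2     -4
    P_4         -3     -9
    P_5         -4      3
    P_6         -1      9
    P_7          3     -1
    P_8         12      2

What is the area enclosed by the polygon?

101

Apply the surveyor's formula: 2A = Σ (x_i·y_{i+1} − x_{i+1}·y_i), indices taken mod 8.
Cross-terms: -36, -18, -30, -45, -33, -26, 18, -32  ⇒  Σ = -202
Area = |Σ|/2 = 101.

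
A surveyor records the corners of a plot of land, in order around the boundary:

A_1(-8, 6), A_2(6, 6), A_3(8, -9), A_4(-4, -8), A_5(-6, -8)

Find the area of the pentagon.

Σ = (-84) + (-102) + (-100) + (-16) + (-100) = -402
Area = |Σ|/2 = 201.

201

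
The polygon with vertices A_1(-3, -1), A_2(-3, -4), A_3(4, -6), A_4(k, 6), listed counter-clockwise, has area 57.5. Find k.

Write out the shoelace sum; only the two edges meeting at A_4 involve k:
2·Area = [(4·6 − k·(-6)) + (k·(-1) − (-3)·6)] + 43
       = 5·k + 85 = 115
⇒ k = 6.

6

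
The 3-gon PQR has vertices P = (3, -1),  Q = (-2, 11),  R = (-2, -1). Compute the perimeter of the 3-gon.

30

|PQ| = √((-5)² + (12)²) = √169 = 13
|QR| = √((0)² + (-12)²) = √144 = 12
|RP| = √((5)² + (0)²) = √25 = 5
Perimeter = 13 + 12 + 5 = 30.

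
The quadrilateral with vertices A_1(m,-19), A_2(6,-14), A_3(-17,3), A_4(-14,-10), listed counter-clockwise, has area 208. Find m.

The doubled signed area Σ (x_i y_{i+1} − x_{i+1} y_i) is linear in m.
With m=0 it equals 372; the coefficient of m is -4 (from the two edges through A_1).
So -4·m + 372 = 2·208 = 416 ⇒ m = -11.

-11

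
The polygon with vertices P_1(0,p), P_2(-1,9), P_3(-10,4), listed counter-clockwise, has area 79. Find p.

-8

Write out the shoelace sum; only the two edges meeting at P_1 involve p:
2·Area = [((-10)·p − 0·4) + (0·9 − (-1)·p)] + 86
       = -9·p + 86 = 158
⇒ p = -8.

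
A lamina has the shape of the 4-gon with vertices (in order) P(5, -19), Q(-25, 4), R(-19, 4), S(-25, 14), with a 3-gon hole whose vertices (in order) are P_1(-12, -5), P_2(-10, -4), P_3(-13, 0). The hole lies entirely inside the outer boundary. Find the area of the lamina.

Outer boundary:
Apply the shoelace (surveyor's) formula: 2A = Σ (x_i·y_{i+1} − x_{i+1}·y_i), indices taken mod 4.
Σ = (-455) + (-24) + (-166) + (405) = -240
Area = |Σ|/2 = 120.
Hole:
Apply the shoelace formula: 2A = Σ (x_i·y_{i+1} − x_{i+1}·y_i), indices taken mod 3.
Cross-terms: -2, -52, 65  ⇒  Σ = 11
Area = |Σ|/2 = 5.5.
Net area = 120 − 5.5 = 114.5.

114.5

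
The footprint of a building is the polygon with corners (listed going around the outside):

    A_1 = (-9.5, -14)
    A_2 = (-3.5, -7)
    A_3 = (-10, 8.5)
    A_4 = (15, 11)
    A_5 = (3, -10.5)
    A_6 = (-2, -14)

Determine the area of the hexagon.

339.125

Σ = (17.5) + (-99.75) + (-237.5) + (-190.5) + (-63) + (-105) = -678.25
Area = |Σ|/2 = 339.125.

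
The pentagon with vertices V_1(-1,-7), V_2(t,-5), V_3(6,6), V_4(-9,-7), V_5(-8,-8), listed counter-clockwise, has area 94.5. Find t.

The doubled signed area Σ (x_i y_{i+1} − x_{i+1} y_i) is linear in t.
With t=0 it equals 111; the coefficient of t is 13 (from the two edges through V_2).
So 13·t + 111 = 2·94.5 = 189 ⇒ t = 6.

6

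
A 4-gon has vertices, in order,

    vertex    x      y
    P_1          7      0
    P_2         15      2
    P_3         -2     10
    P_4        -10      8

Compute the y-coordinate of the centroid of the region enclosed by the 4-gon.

5

Apply the shoelace formula. First the cross-terms c_i = x_i·y_{i+1} − x_{i+1}·y_i:
  14, 154, 84, -56  ⇒  2A = 196, A = 98.
Then Σ (y_i + y_{i+1})·c_i = 2940, so ȳ = 2940 / (6·98) = 5.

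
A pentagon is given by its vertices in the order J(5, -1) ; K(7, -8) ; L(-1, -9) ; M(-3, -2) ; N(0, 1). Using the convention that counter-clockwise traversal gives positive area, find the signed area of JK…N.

Apply the shoelace (surveyor's) formula: 2A = Σ (x_i·y_{i+1} − x_{i+1}·y_i), indices taken mod 5.
Cross-terms: -33, -71, -25, -3, -5  ⇒  Σ = -137
Signed area = Σ/2 = -68.5 (negative ⇒ clockwise traversal).

-68.5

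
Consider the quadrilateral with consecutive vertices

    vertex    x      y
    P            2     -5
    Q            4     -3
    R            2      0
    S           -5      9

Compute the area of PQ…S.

Apply Gauss's area formula: 2A = Σ (x_i·y_{i+1} − x_{i+1}·y_i), indices taken mod 4.
P→Q: (2)(-3) − (4)(-5) = 14
Q→R: (4)(0) − (2)(-3) = 6
R→S: (2)(9) − (-5)(0) = 18
S→P: (-5)(-5) − (2)(9) = 7
Σ = 45
Area = |Σ|/2 = 22.5.

22.5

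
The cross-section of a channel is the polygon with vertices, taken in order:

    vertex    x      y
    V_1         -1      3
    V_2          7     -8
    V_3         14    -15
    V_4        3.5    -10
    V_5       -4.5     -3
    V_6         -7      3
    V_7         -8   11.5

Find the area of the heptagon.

Σ = (-13) + (7) + (-87.5) + (-55.5) + (-34.5) + (-56.5) + (-12.5) = -252.5
Area = |Σ|/2 = 126.25.

126.25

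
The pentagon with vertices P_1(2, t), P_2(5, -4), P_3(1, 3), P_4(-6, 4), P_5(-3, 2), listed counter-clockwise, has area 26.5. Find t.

The doubled signed area Σ (x_i y_{i+1} − x_{i+1} y_i) is linear in t.
With t=0 it equals 29; the coefficient of t is -8 (from the two edges through P_1).
So -8·t + 29 = 2·26.5 = 53 ⇒ t = -3.

-3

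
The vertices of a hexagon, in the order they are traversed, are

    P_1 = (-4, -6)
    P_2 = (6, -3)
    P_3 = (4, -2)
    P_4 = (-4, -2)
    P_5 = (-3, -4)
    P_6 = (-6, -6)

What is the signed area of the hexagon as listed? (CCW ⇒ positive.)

24

Apply the shoelace (surveyor's) formula: 2A = Σ (x_i·y_{i+1} − x_{i+1}·y_i), indices taken mod 6.
Σ = (48) + (0) + (-16) + (10) + (-6) + (12) = 48
Signed area = Σ/2 = 24 (positive ⇒ counter-clockwise traversal).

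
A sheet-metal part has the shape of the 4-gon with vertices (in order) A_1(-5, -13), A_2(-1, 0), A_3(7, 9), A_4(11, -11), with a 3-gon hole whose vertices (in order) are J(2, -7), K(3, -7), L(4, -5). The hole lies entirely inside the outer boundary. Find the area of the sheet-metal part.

197

Outer boundary:
Σ = (-13) + (-9) + (-176) + (-198) = -396
Area = |Σ|/2 = 198.
Hole:
Σ = (7) + (13) + (-18) = 2
Area = |Σ|/2 = 1.
Net area = 198 − 1 = 197.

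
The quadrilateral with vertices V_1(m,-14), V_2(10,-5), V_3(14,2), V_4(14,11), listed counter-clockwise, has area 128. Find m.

The doubled signed area Σ (x_i y_{i+1} − x_{i+1} y_i) is linear in m.
With m=0 it equals 160; the coefficient of m is -16 (from the two edges through V_1).
So -16·m + 160 = 2·128 = 256 ⇒ m = -6.

-6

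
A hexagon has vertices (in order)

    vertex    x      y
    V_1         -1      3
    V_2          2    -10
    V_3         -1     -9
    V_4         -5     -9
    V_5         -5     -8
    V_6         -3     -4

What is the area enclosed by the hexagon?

41

Σ = (4) + (-28) + (-36) + (-5) + (-4) + (-13) = -82
Area = |Σ|/2 = 41.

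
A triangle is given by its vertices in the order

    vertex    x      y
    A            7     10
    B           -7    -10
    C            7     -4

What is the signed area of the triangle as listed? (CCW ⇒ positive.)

98

Apply Gauss's area formula: 2A = Σ (x_i·y_{i+1} − x_{i+1}·y_i), indices taken mod 3.
A→B: (7)(-10) − (-7)(10) = 0
B→C: (-7)(-4) − (7)(-10) = 98
C→A: (7)(10) − (7)(-4) = 98
Σ = 196
Signed area = Σ/2 = 98 (positive ⇒ counter-clockwise traversal).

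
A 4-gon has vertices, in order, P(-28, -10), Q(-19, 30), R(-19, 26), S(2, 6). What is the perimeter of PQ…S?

108

|PQ| = √((9)² + (40)²) = √1681 = 41
|QR| = √((0)² + (-4)²) = √16 = 4
|RS| = √((21)² + (-20)²) = √841 = 29
|SP| = √((-30)² + (-16)²) = √1156 = 34
Perimeter = 41 + 4 + 29 + 34 = 108.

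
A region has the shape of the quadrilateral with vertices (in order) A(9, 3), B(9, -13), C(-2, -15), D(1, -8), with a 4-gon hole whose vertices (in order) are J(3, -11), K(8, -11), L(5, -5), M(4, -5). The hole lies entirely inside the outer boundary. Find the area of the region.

81.5

Outer boundary:
Apply Gauss's area formula: 2A = Σ (x_i·y_{i+1} − x_{i+1}·y_i), indices taken mod 4.
Σ = (-144) + (-161) + (31) + (75) = -199
Area = |Σ|/2 = 99.5.
Hole:
J→K: (3)(-11) − (8)(-11) = 55
K→L: (8)(-5) − (5)(-11) = 15
L→M: (5)(-5) − (4)(-5) = -5
M→J: (4)(-11) − (3)(-5) = -29
Σ = 36
Area = |Σ|/2 = 18.
Net area = 99.5 − 18 = 81.5.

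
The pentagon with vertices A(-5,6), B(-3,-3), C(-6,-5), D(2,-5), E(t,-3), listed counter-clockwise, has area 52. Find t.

The doubled signed area Σ (x_i y_{i+1} − x_{i+1} y_i) is linear in t.
With t=0 it equals 49; the coefficient of t is 11 (from the two edges through E).
So 11·t + 49 = 2·52 = 104 ⇒ t = 5.

5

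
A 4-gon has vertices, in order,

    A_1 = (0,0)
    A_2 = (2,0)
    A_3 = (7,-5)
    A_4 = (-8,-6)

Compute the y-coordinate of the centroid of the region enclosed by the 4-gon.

Apply the shoelace formula. First the cross-terms c_i = x_i·y_{i+1} − x_{i+1}·y_i:
  0, -10, -82, 0  ⇒  2A = -92, A = -46.
Then Σ (y_i + y_{i+1})·c_i = 952, so ȳ = 952 / (6·(-46)) = -238/69.

-238/69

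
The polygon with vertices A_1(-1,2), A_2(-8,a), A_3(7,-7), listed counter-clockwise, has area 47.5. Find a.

-2

The doubled signed area Σ (x_i y_{i+1} − x_{i+1} y_i) is linear in a.
With a=0 it equals 79; the coefficient of a is -8 (from the two edges through A_2).
So -8·a + 79 = 2·47.5 = 95 ⇒ a = -2.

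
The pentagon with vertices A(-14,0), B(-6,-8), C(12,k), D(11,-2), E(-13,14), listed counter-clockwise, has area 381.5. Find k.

-15

Write out the shoelace sum; only the two edges meeting at C involve k:
2·Area = [((-6)·k − 12·(-8)) + (12·(-2) − 11·k)] + 436
       = -17·k + 508 = 763
⇒ k = -15.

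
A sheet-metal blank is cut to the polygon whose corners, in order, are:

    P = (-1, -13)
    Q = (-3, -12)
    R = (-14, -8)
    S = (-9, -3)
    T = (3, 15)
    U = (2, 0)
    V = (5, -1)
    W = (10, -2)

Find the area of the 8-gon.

Σ = (-27) + (-144) + (-30) + (-126) + (-30) + (-2) + (0) + (-132) = -491
Area = |Σ|/2 = 245.5.

245.5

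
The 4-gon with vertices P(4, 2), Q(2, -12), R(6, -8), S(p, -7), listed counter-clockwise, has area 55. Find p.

12

Write out the shoelace sum; only the two edges meeting at S involve p:
2·Area = [(6·(-7) − p·(-8)) + (p·2 − 4·(-7))] + 4
       = 10·p + -10 = 110
⇒ p = 12.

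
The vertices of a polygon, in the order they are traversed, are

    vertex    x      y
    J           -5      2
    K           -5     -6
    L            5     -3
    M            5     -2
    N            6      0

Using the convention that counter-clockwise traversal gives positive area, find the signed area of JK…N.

57

Apply Gauss's area formula: 2A = Σ (x_i·y_{i+1} − x_{i+1}·y_i), indices taken mod 5.
Cross-terms: 40, 45, 5, 12, 12  ⇒  Σ = 114
Signed area = Σ/2 = 57 (positive ⇒ counter-clockwise traversal).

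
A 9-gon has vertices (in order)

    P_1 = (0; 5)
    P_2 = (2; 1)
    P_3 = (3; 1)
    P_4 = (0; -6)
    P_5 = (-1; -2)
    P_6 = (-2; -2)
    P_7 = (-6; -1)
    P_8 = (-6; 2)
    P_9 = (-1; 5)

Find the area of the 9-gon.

49

P_1→P_2: (0)(1) − (2)(5) = -10
P_2→P_3: (2)(1) − (3)(1) = -1
P_3→P_4: (3)(-6) − (0)(1) = -18
P_4→P_5: (0)(-2) − (-1)(-6) = -6
P_5→P_6: (-1)(-2) − (-2)(-2) = -2
P_6→P_7: (-2)(-1) − (-6)(-2) = -10
P_7→P_8: (-6)(2) − (-6)(-1) = -18
P_8→P_9: (-6)(5) − (-1)(2) = -28
P_9→P_1: (-1)(5) − (0)(5) = -5
Σ = -98
Area = |Σ|/2 = 49.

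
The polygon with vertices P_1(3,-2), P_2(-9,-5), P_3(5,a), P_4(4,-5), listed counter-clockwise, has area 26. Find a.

Write out the shoelace sum; only the two edges meeting at P_3 involve a:
2·Area = [((-9)·a − 5·(-5)) + (5·(-5) − 4·a)] + -26
       = -13·a + -26 = 52
⇒ a = -6.

-6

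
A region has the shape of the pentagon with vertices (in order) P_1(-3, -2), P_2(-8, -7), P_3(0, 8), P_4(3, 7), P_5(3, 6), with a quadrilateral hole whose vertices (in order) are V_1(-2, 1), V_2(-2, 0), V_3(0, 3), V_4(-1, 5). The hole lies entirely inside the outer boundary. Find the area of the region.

33

Outer boundary:
Σ = (5) + (-64) + (-24) + (-3) + (12) = -74
Area = |Σ|/2 = 37.
Hole:
V_1→V_2: (-2)(0) − (-2)(1) = 2
V_2→V_3: (-2)(3) − (0)(0) = -6
V_3→V_4: (0)(5) − (-1)(3) = 3
V_4→V_1: (-1)(1) − (-2)(5) = 9
Σ = 8
Area = |Σ|/2 = 4.
Net area = 37 − 4 = 33.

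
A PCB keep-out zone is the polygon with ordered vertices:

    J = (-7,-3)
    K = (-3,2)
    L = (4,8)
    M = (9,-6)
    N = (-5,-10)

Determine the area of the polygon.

163

J→K: (-7)(2) − (-3)(-3) = -23
K→L: (-3)(8) − (4)(2) = -32
L→M: (4)(-6) − (9)(8) = -96
M→N: (9)(-10) − (-5)(-6) = -120
N→J: (-5)(-3) − (-7)(-10) = -55
Σ = -326
Area = |Σ|/2 = 163.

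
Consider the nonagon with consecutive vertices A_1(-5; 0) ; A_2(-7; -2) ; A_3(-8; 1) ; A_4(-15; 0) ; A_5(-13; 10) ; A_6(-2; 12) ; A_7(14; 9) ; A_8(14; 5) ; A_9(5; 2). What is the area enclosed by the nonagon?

Σ = (10) + (-23) + (15) + (-150) + (-136) + (-186) + (-56) + (3) + (10) = -513
Area = |Σ|/2 = 256.5.

256.5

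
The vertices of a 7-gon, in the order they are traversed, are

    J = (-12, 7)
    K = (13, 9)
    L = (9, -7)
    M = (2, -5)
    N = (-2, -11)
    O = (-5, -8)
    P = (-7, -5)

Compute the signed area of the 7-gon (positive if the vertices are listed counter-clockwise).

-306.5

Σ = (-199) + (-172) + (-31) + (-32) + (-39) + (-31) + (-109) = -613
Signed area = Σ/2 = -306.5 (negative ⇒ clockwise traversal).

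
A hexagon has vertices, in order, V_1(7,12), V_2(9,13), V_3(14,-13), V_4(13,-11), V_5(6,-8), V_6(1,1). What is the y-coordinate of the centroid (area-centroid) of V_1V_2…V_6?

0.1

Apply the shoelace formula. First the cross-terms c_i = x_i·y_{i+1} − x_{i+1}·y_i:
  -17, -299, 15, -38, 14, 5  ⇒  2A = -320, A = -160.
Then Σ (y_i + y_{i+1})·c_i = -96, so ȳ = -96 / (6·(-160)) = 0.1.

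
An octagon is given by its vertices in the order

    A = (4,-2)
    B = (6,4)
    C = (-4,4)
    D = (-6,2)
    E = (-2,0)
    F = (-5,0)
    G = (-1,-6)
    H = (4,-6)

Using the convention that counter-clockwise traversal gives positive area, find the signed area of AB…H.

82

Apply Gauss's area formula: 2A = Σ (x_i·y_{i+1} − x_{i+1}·y_i), indices taken mod 8.
Cross-terms: 28, 40, 16, 4, 0, 30, 30, 16  ⇒  Σ = 164
Signed area = Σ/2 = 82 (positive ⇒ counter-clockwise traversal).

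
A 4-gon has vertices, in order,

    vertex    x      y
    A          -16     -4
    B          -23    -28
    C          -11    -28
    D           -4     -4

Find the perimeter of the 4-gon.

|AB| = √((-7)² + (-24)²) = √625 = 25
|BC| = √((12)² + (0)²) = √144 = 12
|CD| = √((7)² + (24)²) = √625 = 25
|DA| = √((-12)² + (0)²) = √144 = 12
Perimeter = 25 + 12 + 25 + 12 = 74.

74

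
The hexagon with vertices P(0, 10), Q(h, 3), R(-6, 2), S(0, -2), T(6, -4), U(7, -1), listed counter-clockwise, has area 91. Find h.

Write out the shoelace sum; only the two edges meeting at Q involve h:
2·Area = [(0·3 − h·10) + (h·2 − (-6)·3)] + 116
       = -8·h + 134 = 182
⇒ h = -6.

-6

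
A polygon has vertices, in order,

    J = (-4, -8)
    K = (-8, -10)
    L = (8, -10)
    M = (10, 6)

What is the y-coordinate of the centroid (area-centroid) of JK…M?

-812/171

Apply the shoelace formula. First the cross-terms c_i = x_i·y_{i+1} − x_{i+1}·y_i:
  -24, 160, 148, -56  ⇒  2A = 228, A = 114.
Then Σ (y_i + y_{i+1})·c_i = -3248, so ȳ = -3248 / (6·114) = -812/171.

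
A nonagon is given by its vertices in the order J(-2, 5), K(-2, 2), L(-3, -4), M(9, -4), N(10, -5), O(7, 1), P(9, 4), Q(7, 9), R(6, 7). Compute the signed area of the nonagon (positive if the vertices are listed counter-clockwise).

Σ = (6) + (14) + (48) + (-5) + (45) + (19) + (53) + (-5) + (44) = 219
Signed area = Σ/2 = 109.5 (positive ⇒ counter-clockwise traversal).

109.5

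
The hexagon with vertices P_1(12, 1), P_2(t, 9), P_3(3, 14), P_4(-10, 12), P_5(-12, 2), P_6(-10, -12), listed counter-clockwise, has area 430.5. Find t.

Write out the shoelace sum; only the two edges meeting at P_2 involve t:
2·Area = [(12·9 − t·1) + (t·14 − 3·9)] + 598
       = 13·t + 679 = 861
⇒ t = 14.

14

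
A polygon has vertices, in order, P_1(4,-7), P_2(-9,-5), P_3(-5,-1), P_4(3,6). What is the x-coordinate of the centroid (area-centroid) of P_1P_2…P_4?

Apply Gauss's area formula. First the cross-terms c_i = x_i·y_{i+1} − x_{i+1}·y_i:
  -83, -16, -27, -45  ⇒  2A = -171, A = -85.5.
Then Σ (x_i + x_{i+1})·c_i = 378, so x̄ = 378 / (6·(-85.5)) = -14/19.

-14/19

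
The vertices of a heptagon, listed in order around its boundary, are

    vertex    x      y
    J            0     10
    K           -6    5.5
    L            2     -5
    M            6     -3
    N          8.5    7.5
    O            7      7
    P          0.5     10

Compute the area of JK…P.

126

Cross-terms: 60, 19, 24, 70.5, 7, 66.5, 5  ⇒  Σ = 252
Area = |Σ|/2 = 126.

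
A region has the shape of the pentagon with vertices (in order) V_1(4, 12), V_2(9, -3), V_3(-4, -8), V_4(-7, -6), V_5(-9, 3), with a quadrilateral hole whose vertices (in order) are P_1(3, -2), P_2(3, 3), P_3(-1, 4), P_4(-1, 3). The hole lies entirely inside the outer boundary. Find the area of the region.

Outer boundary:
Apply Gauss's area formula: 2A = Σ (x_i·y_{i+1} − x_{i+1}·y_i), indices taken mod 5.
Σ = (-120) + (-84) + (-32) + (-75) + (-120) = -431
Area = |Σ|/2 = 215.5.
Hole:
Σ = (15) + (15) + (1) + (-7) = 24
Area = |Σ|/2 = 12.
Net area = 215.5 − 12 = 203.5.

203.5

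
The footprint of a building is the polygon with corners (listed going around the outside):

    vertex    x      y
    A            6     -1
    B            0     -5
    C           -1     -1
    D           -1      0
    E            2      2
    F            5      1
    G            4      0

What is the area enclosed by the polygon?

Σ = (-30) + (-5) + (-1) + (-2) + (-8) + (-4) + (-4) = -54
Area = |Σ|/2 = 27.

27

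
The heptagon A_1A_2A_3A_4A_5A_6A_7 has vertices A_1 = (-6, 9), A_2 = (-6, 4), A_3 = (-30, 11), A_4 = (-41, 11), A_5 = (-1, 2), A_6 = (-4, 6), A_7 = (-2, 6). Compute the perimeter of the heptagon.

|A_1A_2| = √((0)² + (-5)²) = √25 = 5
|A_2A_3| = √((-24)² + (7)²) = √625 = 25
|A_3A_4| = √((-11)² + (0)²) = √121 = 11
|A_4A_5| = √((40)² + (-9)²) = √1681 = 41
|A_5A_6| = √((-3)² + (4)²) = √25 = 5
|A_6A_7| = √((2)² + (0)²) = √4 = 2
|A_7A_1| = √((-4)² + (3)²) = √25 = 5
Perimeter = 5 + 25 + 11 + 41 + 5 + 2 + 5 = 94.

94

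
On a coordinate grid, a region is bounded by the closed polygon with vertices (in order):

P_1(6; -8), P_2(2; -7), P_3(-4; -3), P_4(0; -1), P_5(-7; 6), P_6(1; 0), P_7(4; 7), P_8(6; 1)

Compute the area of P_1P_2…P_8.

Apply the surveyor's formula: 2A = Σ (x_i·y_{i+1} − x_{i+1}·y_i), indices taken mod 8.
Σ = (-26) + (-34) + (4) + (-7) + (-6) + (7) + (-38) + (-54) = -154
Area = |Σ|/2 = 77.

77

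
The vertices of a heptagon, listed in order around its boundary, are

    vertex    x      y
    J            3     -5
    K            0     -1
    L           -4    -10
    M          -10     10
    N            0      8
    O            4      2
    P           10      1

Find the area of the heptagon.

Apply the shoelace formula: 2A = Σ (x_i·y_{i+1} − x_{i+1}·y_i), indices taken mod 7.
Σ = (-3) + (-4) + (-140) + (-80) + (-32) + (-16) + (-53) = -328
Area = |Σ|/2 = 164.

164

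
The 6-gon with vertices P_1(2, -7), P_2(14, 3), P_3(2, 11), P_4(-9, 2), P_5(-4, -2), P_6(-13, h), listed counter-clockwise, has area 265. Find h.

The doubled signed area Σ (x_i y_{i+1} − x_{i+1} y_i) is linear in h.
With h=0 it equals 446; the coefficient of h is -6 (from the two edges through P_6).
So -6·h + 446 = 2·265 = 530 ⇒ h = -14.

-14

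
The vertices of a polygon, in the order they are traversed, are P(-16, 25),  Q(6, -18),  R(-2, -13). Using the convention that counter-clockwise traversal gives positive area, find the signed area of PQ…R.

-117

Apply Gauss's area formula: 2A = Σ (x_i·y_{i+1} − x_{i+1}·y_i), indices taken mod 3.
Cross-terms: 138, -114, -258  ⇒  Σ = -234
Signed area = Σ/2 = -117 (negative ⇒ clockwise traversal).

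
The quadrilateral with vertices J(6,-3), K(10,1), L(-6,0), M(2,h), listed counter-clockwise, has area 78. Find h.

-10

Write out the shoelace sum; only the two edges meeting at M involve h:
2·Area = [((-6)·h − 2·0) + (2·(-3) − 6·h)] + 42
       = -12·h + 36 = 156
⇒ h = -10.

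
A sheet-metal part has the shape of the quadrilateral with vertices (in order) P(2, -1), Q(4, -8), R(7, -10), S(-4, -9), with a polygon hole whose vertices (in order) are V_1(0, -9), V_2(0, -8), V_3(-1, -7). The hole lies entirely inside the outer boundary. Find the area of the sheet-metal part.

Outer boundary:
Apply the shoelace (surveyor's) formula: 2A = Σ (x_i·y_{i+1} − x_{i+1}·y_i), indices taken mod 4.
Cross-terms: -12, 16, -103, 22  ⇒  Σ = -77
Area = |Σ|/2 = 38.5.
Hole:
Apply the shoelace formula: 2A = Σ (x_i·y_{i+1} − x_{i+1}·y_i), indices taken mod 3.
V_1→V_2: (0)(-8) − (0)(-9) = 0
V_2→V_3: (0)(-7) − (-1)(-8) = -8
V_3→V_1: (-1)(-9) − (0)(-7) = 9
Σ = 1
Area = |Σ|/2 = 0.5.
Net area = 38.5 − 0.5 = 38.

38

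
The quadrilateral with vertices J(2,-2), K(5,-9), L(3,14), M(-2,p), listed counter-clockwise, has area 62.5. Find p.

Write out the shoelace sum; only the two edges meeting at M involve p:
2·Area = [(3·p − (-2)·14) + ((-2)·(-2) − 2·p)] + 89
       = 1·p + 121 = 125
⇒ p = 4.

4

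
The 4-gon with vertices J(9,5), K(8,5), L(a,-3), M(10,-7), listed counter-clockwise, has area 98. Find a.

-6

Write out the shoelace sum; only the two edges meeting at L involve a:
2·Area = [(8·(-3) − a·5) + (a·(-7) − 10·(-3))] + 118
       = -12·a + 124 = 196
⇒ a = -6.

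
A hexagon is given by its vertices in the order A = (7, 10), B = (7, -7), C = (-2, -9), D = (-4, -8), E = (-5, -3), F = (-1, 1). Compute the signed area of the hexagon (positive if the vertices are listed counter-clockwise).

Σ = (-119) + (-77) + (-20) + (-28) + (-8) + (-17) = -269
Signed area = Σ/2 = -134.5 (negative ⇒ clockwise traversal).

-134.5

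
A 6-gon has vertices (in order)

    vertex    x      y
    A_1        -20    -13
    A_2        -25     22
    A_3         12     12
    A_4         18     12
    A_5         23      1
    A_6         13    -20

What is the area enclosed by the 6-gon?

A_1→A_2: (-20)(22) − (-25)(-13) = -765
A_2→A_3: (-25)(12) − (12)(22) = -564
A_3→A_4: (12)(12) − (18)(12) = -72
A_4→A_5: (18)(1) − (23)(12) = -258
A_5→A_6: (23)(-20) − (13)(1) = -473
A_6→A_1: (13)(-13) − (-20)(-20) = -569
Σ = -2701
Area = |Σ|/2 = 1350.5.

1350.5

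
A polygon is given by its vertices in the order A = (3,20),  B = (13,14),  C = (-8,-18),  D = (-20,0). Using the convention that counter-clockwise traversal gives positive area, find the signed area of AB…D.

Σ = (-218) + (-122) + (-360) + (-400) = -1100
Signed area = Σ/2 = -550 (negative ⇒ clockwise traversal).

-550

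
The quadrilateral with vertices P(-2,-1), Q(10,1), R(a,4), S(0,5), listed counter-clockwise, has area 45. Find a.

8

The doubled signed area Σ (x_i y_{i+1} − x_{i+1} y_i) is linear in a.
With a=0 it equals 58; the coefficient of a is 4 (from the two edges through R).
So 4·a + 58 = 2·45 = 90 ⇒ a = 8.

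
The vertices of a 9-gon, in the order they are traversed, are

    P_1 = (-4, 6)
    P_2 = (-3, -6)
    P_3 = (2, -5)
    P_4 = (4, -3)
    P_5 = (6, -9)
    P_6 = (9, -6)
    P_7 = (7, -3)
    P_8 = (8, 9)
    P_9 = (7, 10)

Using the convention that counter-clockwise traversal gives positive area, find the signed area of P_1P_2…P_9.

Σ = (42) + (27) + (14) + (-18) + (45) + (15) + (87) + (17) + (82) = 311
Signed area = Σ/2 = 155.5 (positive ⇒ counter-clockwise traversal).

155.5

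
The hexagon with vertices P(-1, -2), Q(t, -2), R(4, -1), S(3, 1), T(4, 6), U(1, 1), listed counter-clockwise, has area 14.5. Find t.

1

The doubled signed area Σ (x_i y_{i+1} − x_{i+1} y_i) is linear in t.
With t=0 it equals 28; the coefficient of t is 1 (from the two edges through Q).
So 1·t + 28 = 2·14.5 = 29 ⇒ t = 1.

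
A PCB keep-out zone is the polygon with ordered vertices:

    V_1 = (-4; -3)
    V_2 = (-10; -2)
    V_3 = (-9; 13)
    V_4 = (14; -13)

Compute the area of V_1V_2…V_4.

Apply Gauss's area formula: 2A = Σ (x_i·y_{i+1} − x_{i+1}·y_i), indices taken mod 4.
Σ = (-22) + (-148) + (-65) + (-94) = -329
Area = |Σ|/2 = 164.5.

164.5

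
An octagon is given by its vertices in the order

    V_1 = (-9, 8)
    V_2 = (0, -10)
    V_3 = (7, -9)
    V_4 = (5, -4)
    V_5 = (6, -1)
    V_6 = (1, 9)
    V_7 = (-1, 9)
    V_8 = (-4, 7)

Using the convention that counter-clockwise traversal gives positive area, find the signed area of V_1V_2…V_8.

164.5

Apply the shoelace formula: 2A = Σ (x_i·y_{i+1} − x_{i+1}·y_i), indices taken mod 8.
Cross-terms: 90, 70, 17, 19, 55, 18, 29, 31  ⇒  Σ = 329
Signed area = Σ/2 = 164.5 (positive ⇒ counter-clockwise traversal).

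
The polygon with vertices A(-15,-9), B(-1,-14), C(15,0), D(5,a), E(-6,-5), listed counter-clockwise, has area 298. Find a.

Write out the shoelace sum; only the two edges meeting at D involve a:
2·Area = [(15·a − 5·0) + (5·(-5) − (-6)·a)] + 390
       = 21·a + 365 = 596
⇒ a = 11.

11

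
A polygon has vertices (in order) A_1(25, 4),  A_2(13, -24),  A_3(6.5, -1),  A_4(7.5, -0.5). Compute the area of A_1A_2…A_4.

A_1→A_2: (25)(-24) − (13)(4) = -652
A_2→A_3: (13)(-1) − (6.5)(-24) = 143
A_3→A_4: (6.5)(-0.5) − (7.5)(-1) = 4.25
A_4→A_1: (7.5)(4) − (25)(-0.5) = 42.5
Σ = -462.25
Area = |Σ|/2 = 231.125.

231.125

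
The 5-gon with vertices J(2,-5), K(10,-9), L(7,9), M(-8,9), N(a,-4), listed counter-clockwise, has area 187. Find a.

Write out the shoelace sum; only the two edges meeting at N involve a:
2·Area = [((-8)·(-4) − a·9) + (a·(-5) − 2·(-4))] + 320
       = -14·a + 360 = 374
⇒ a = -1.

-1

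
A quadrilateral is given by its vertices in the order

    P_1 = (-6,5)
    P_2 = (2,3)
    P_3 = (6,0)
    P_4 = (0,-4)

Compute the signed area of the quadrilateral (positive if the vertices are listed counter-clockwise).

Apply the surveyor's formula: 2A = Σ (x_i·y_{i+1} − x_{i+1}·y_i), indices taken mod 4.
Σ = (-28) + (-18) + (-24) + (-24) = -94
Signed area = Σ/2 = -47 (negative ⇒ clockwise traversal).

-47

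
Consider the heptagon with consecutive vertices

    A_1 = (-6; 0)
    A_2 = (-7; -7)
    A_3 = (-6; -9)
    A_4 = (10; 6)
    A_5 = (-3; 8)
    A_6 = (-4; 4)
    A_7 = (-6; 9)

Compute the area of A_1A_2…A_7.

138.5

Apply the shoelace formula: 2A = Σ (x_i·y_{i+1} − x_{i+1}·y_i), indices taken mod 7.
Σ = (42) + (21) + (54) + (98) + (20) + (-12) + (54) = 277
Area = |Σ|/2 = 138.5.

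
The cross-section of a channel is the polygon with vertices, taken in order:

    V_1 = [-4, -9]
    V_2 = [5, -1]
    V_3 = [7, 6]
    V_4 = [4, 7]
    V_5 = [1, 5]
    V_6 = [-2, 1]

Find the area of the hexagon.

V_1→V_2: (-4)(-1) − (5)(-9) = 49
V_2→V_3: (5)(6) − (7)(-1) = 37
V_3→V_4: (7)(7) − (4)(6) = 25
V_4→V_5: (4)(5) − (1)(7) = 13
V_5→V_6: (1)(1) − (-2)(5) = 11
V_6→V_1: (-2)(-9) − (-4)(1) = 22
Σ = 157
Area = |Σ|/2 = 78.5.

78.5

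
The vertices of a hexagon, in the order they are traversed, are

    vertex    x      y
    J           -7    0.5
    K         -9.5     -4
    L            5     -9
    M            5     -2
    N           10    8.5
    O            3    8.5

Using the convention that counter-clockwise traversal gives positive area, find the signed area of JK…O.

178.125

Apply the shoelace formula: 2A = Σ (x_i·y_{i+1} − x_{i+1}·y_i), indices taken mod 6.
Σ = (32.75) + (105.5) + (35) + (62.5) + (59.5) + (61) = 356.25
Signed area = Σ/2 = 178.125 (positive ⇒ counter-clockwise traversal).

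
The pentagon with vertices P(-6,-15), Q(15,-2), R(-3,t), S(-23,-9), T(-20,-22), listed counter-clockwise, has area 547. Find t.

9

Write out the shoelace sum; only the two edges meeting at R involve t:
2·Area = [(15·t − (-3)·(-2)) + ((-3)·(-9) − (-23)·t)] + 731
       = 38·t + 752 = 1094
⇒ t = 9.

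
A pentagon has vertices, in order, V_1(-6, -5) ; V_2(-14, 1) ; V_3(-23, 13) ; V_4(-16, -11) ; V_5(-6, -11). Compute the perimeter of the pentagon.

|V_1V_2| = √((-8)² + (6)²) = √100 = 10
|V_2V_3| = √((-9)² + (12)²) = √225 = 15
|V_3V_4| = √((7)² + (-24)²) = √625 = 25
|V_4V_5| = √((10)² + (0)²) = √100 = 10
|V_5V_1| = √((0)² + (6)²) = √36 = 6
Perimeter = 10 + 15 + 25 + 10 + 6 = 66.

66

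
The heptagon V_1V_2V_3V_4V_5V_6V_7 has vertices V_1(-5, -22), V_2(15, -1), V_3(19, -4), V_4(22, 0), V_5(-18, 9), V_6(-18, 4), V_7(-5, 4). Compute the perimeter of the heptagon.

|V_1V_2| = √((20)² + (21)²) = √841 = 29
|V_2V_3| = √((4)² + (-3)²) = √25 = 5
|V_3V_4| = √((3)² + (4)²) = √25 = 5
|V_4V_5| = √((-40)² + (9)²) = √1681 = 41
|V_5V_6| = √((0)² + (-5)²) = √25 = 5
|V_6V_7| = √((13)² + (0)²) = √169 = 13
|V_7V_1| = √((0)² + (-26)²) = √676 = 26
Perimeter = 29 + 5 + 5 + 41 + 5 + 13 + 26 = 124.

124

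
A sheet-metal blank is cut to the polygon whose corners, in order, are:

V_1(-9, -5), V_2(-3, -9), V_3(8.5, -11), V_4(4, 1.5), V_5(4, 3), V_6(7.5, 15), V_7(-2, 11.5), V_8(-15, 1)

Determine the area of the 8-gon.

Σ = (66) + (109.5) + (56.75) + (6) + (37.5) + (116.25) + (170.5) + (84) = 646.5
Area = |Σ|/2 = 323.25.

323.25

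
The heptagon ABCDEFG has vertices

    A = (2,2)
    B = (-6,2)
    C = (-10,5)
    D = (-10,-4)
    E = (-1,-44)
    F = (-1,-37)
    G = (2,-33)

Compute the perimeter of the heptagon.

110

|AB| = √((-8)² + (0)²) = √64 = 8
|BC| = √((-4)² + (3)²) = √25 = 5
|CD| = √((0)² + (-9)²) = √81 = 9
|DE| = √((9)² + (-40)²) = √1681 = 41
|EF| = √((0)² + (7)²) = √49 = 7
|FG| = √((3)² + (4)²) = √25 = 5
|GA| = √((0)² + (35)²) = √1225 = 35
Perimeter = 8 + 5 + 9 + 41 + 7 + 5 + 35 = 110.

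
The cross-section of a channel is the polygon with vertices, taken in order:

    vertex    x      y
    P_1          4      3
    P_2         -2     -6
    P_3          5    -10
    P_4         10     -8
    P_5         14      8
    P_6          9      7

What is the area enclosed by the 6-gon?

154.5

Apply the shoelace formula: 2A = Σ (x_i·y_{i+1} − x_{i+1}·y_i), indices taken mod 6.
P_1→P_2: (4)(-6) − (-2)(3) = -18
P_2→P_3: (-2)(-10) − (5)(-6) = 50
P_3→P_4: (5)(-8) − (10)(-10) = 60
P_4→P_5: (10)(8) − (14)(-8) = 192
P_5→P_6: (14)(7) − (9)(8) = 26
P_6→P_1: (9)(3) − (4)(7) = -1
Σ = 309
Area = |Σ|/2 = 154.5.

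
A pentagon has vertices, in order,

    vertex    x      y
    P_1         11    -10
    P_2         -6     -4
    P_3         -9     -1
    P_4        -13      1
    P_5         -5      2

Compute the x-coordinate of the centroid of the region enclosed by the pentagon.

-320/149

Apply the surveyor's formula. First the cross-terms c_i = x_i·y_{i+1} − x_{i+1}·y_i:
  -104, -30, -22, -21, 28  ⇒  2A = -149, A = -74.5.
Then Σ (x_i + x_{i+1})·c_i = 960, so x̄ = 960 / (6·(-74.5)) = -320/149.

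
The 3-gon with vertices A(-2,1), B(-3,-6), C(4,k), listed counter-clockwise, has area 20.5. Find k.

2

Write out the shoelace sum; only the two edges meeting at C involve k:
2·Area = [((-3)·k − 4·(-6)) + (4·1 − (-2)·k)] + 15
       = -1·k + 43 = 41
⇒ k = 2.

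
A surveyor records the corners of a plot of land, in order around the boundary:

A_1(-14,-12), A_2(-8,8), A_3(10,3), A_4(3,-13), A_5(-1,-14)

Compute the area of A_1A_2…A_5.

345

Apply the surveyor's formula: 2A = Σ (x_i·y_{i+1} − x_{i+1}·y_i), indices taken mod 5.
A_1→A_2: (-14)(8) − (-8)(-12) = -208
A_2→A_3: (-8)(3) − (10)(8) = -104
A_3→A_4: (10)(-13) − (3)(3) = -139
A_4→A_5: (3)(-14) − (-1)(-13) = -55
A_5→A_1: (-1)(-12) − (-14)(-14) = -184
Σ = -690
Area = |Σ|/2 = 345.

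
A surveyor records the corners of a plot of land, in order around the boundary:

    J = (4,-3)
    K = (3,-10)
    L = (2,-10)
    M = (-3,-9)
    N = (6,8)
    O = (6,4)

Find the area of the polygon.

Apply the shoelace formula: 2A = Σ (x_i·y_{i+1} − x_{i+1}·y_i), indices taken mod 6.
Cross-terms: -31, -10, -48, 30, -24, -34  ⇒  Σ = -117
Area = |Σ|/2 = 58.5.

58.5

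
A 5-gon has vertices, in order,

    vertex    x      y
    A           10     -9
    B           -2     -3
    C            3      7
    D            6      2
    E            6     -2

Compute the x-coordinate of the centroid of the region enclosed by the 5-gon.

515/147

Apply the surveyor's formula. First the cross-terms c_i = x_i·y_{i+1} − x_{i+1}·y_i:
  -48, -5, -36, -24, -34  ⇒  2A = -147, A = -73.5.
Then Σ (x_i + x_{i+1})·c_i = -1545, so x̄ = -1545 / (6·(-73.5)) = 515/147.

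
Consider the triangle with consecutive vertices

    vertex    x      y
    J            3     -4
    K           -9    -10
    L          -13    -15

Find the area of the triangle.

Cross-terms: -66, 5, 97  ⇒  Σ = 36
Area = |Σ|/2 = 18.

18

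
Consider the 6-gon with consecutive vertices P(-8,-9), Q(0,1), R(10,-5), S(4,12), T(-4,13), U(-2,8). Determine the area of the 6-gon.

149

Apply the shoelace formula: 2A = Σ (x_i·y_{i+1} − x_{i+1}·y_i), indices taken mod 6.
P→Q: (-8)(1) − (0)(-9) = -8
Q→R: (0)(-5) − (10)(1) = -10
R→S: (10)(12) − (4)(-5) = 140
S→T: (4)(13) − (-4)(12) = 100
T→U: (-4)(8) − (-2)(13) = -6
U→P: (-2)(-9) − (-8)(8) = 82
Σ = 298
Area = |Σ|/2 = 149.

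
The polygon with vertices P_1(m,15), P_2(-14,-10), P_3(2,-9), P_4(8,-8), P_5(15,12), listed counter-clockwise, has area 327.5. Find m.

9

The doubled signed area Σ (x_i y_{i+1} − x_{i+1} y_i) is linear in m.
With m=0 it equals 853; the coefficient of m is -22 (from the two edges through P_1).
So -22·m + 853 = 2·327.5 = 655 ⇒ m = 9.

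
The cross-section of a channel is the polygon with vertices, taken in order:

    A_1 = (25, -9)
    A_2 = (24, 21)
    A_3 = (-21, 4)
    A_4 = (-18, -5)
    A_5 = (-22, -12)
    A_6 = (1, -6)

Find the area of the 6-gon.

Apply Gauss's area formula: 2A = Σ (x_i·y_{i+1} − x_{i+1}·y_i), indices taken mod 6.
Cross-terms: 741, 537, 177, 106, 144, 141  ⇒  Σ = 1846
Area = |Σ|/2 = 923.

923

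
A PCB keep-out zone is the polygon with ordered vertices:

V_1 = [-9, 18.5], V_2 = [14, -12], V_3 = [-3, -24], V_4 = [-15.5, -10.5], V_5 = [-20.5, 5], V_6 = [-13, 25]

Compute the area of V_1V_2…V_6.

809.625

Apply the surveyor's formula: 2A = Σ (x_i·y_{i+1} − x_{i+1}·y_i), indices taken mod 6.
Σ = (-151) + (-372) + (-340.5) + (-292.75) + (-447.5) + (-15.5) = -1619.25
Area = |Σ|/2 = 809.625.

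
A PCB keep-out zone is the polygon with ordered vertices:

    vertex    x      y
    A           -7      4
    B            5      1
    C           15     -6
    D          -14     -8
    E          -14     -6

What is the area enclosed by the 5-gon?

Σ = (-27) + (-45) + (-204) + (-28) + (-98) = -402
Area = |Σ|/2 = 201.

201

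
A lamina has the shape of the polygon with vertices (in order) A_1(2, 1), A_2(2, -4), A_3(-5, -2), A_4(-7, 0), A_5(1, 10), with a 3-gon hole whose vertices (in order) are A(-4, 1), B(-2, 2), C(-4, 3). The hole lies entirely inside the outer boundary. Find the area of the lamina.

Outer boundary:
Σ = (-10) + (-24) + (-14) + (-70) + (-19) = -137
Area = |Σ|/2 = 68.5.
Hole:
Apply the surveyor's formula: 2A = Σ (x_i·y_{i+1} − x_{i+1}·y_i), indices taken mod 3.
Σ = (-6) + (2) + (8) = 4
Area = |Σ|/2 = 2.
Net area = 68.5 − 2 = 66.5.

66.5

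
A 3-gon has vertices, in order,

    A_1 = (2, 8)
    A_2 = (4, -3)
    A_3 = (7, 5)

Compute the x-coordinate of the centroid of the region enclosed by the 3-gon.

Apply the shoelace formula. First the cross-terms c_i = x_i·y_{i+1} − x_{i+1}·y_i:
  -38, 41, 46  ⇒  2A = 49, A = 24.5.
Then Σ (x_i + x_{i+1})·c_i = 637, so x̄ = 637 / (6·24.5) = 13/3.

13/3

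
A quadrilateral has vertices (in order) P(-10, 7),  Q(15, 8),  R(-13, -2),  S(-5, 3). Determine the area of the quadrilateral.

Apply the surveyor's formula: 2A = Σ (x_i·y_{i+1} − x_{i+1}·y_i), indices taken mod 4.
P→Q: (-10)(8) − (15)(7) = -185
Q→R: (15)(-2) − (-13)(8) = 74
R→S: (-13)(3) − (-5)(-2) = -49
S→P: (-5)(7) − (-10)(3) = -5
Σ = -165
Area = |Σ|/2 = 82.5.

82.5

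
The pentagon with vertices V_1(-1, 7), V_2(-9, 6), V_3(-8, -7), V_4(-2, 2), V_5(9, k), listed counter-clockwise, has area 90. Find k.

Write out the shoelace sum; only the two edges meeting at V_5 involve k:
2·Area = [((-2)·k − 9·2) + (9·7 − (-1)·k)] + 138
       = -1·k + 183 = 180
⇒ k = 3.

3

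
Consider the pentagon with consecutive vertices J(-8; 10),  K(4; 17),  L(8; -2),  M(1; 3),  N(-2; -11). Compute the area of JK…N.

203.5

Apply the shoelace formula: 2A = Σ (x_i·y_{i+1} − x_{i+1}·y_i), indices taken mod 5.
Σ = (-176) + (-144) + (26) + (-5) + (-108) = -407
Area = |Σ|/2 = 203.5.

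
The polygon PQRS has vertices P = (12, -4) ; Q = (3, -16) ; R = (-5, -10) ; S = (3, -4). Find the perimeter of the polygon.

44

|PQ| = √((-9)² + (-12)²) = √225 = 15
|QR| = √((-8)² + (6)²) = √100 = 10
|RS| = √((8)² + (6)²) = √100 = 10
|SP| = √((9)² + (0)²) = √81 = 9
Perimeter = 15 + 10 + 10 + 9 = 44.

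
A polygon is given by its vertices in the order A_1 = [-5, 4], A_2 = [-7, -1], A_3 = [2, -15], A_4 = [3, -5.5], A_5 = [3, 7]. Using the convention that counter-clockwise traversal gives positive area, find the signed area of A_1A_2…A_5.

Apply the shoelace (surveyor's) formula: 2A = Σ (x_i·y_{i+1} − x_{i+1}·y_i), indices taken mod 5.
A_1→A_2: (-5)(-1) − (-7)(4) = 33
A_2→A_3: (-7)(-15) − (2)(-1) = 107
A_3→A_4: (2)(-5.5) − (3)(-15) = 34
A_4→A_5: (3)(7) − (3)(-5.5) = 37.5
A_5→A_1: (3)(4) − (-5)(7) = 47
Σ = 258.5
Signed area = Σ/2 = 129.25 (positive ⇒ counter-clockwise traversal).

129.25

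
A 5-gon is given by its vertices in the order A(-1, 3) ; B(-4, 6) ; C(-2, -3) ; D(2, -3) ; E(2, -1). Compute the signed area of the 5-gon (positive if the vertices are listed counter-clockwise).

25.5

Σ = (6) + (24) + (12) + (4) + (5) = 51
Signed area = Σ/2 = 25.5 (positive ⇒ counter-clockwise traversal).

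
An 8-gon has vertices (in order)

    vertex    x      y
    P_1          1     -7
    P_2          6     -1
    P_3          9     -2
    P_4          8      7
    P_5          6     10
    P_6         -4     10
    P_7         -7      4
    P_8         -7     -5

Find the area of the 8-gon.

213

Σ = (41) + (-3) + (79) + (38) + (100) + (54) + (63) + (54) = 426
Area = |Σ|/2 = 213.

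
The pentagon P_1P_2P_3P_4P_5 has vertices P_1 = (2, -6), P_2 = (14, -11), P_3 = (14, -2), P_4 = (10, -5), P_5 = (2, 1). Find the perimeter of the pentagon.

|P_1P_2| = √((12)² + (-5)²) = √169 = 13
|P_2P_3| = √((0)² + (9)²) = √81 = 9
|P_3P_4| = √((-4)² + (-3)²) = √25 = 5
|P_4P_5| = √((-8)² + (6)²) = √100 = 10
|P_5P_1| = √((0)² + (-7)²) = √49 = 7
Perimeter = 13 + 9 + 5 + 10 + 7 = 44.

44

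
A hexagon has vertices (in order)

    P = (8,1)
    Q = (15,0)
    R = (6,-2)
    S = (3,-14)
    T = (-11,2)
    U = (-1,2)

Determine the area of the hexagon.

Apply the surveyor's formula: 2A = Σ (x_i·y_{i+1} − x_{i+1}·y_i), indices taken mod 6.
Σ = (-15) + (-30) + (-78) + (-148) + (-20) + (-17) = -308
Area = |Σ|/2 = 154.

154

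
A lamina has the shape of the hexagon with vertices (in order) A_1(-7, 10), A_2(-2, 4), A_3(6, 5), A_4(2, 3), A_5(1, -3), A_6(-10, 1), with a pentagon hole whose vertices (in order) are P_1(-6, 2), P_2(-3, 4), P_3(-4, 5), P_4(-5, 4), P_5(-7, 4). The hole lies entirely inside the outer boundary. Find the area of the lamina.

77.5

Outer boundary:
A_1→A_2: (-7)(4) − (-2)(10) = -8
A_2→A_3: (-2)(5) − (6)(4) = -34
A_3→A_4: (6)(3) − (2)(5) = 8
A_4→A_5: (2)(-3) − (1)(3) = -9
A_5→A_6: (1)(1) − (-10)(-3) = -29
A_6→A_1: (-10)(10) − (-7)(1) = -93
Σ = -165
Area = |Σ|/2 = 82.5.
Hole:
Apply the shoelace formula: 2A = Σ (x_i·y_{i+1} − x_{i+1}·y_i), indices taken mod 5.
Σ = (-18) + (1) + (9) + (8) + (10) = 10
Area = |Σ|/2 = 5.
Net area = 82.5 − 5 = 77.5.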